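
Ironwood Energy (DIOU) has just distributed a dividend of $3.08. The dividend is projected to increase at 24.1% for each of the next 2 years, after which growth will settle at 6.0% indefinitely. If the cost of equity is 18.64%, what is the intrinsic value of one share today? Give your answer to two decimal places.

$34.85

Two-stage DDM. Project D₁…D_2 at 0.241, terminal growth 0.06, discount at r = 0.1864.
D_1 = 3.8223
D_2 = 4.7434
Terminal value at t=2: TV = D_3/(r−g) = 5.0281/(0.1864−0.06) = 39.7789
P₀ = 3.8223/(1+0.1864)^1 + 4.7434/(1+0.1864)^2 + 39.7789/(1+0.1864)^2 = 34.8530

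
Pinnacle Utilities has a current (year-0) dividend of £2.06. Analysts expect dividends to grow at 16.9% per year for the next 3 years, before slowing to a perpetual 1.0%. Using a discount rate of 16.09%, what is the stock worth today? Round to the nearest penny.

£20.35

Two-stage DDM. Project D₁…D_3 at 0.169, terminal growth 0.01, discount at r = 0.1609.
D_1 = 2.4081
D_2 = 2.8151
D_3 = 3.2909
Terminal value at t=3: TV = D_4/(r−g) = 3.3238/(0.1609−0.01) = 22.0264
P₀ = 2.4081/(1+0.1609)^1 + 2.8151/(1+0.1609)^2 + 3.2909/(1+0.1609)^3 + 22.0264/(1+0.1609)^3 = 20.3452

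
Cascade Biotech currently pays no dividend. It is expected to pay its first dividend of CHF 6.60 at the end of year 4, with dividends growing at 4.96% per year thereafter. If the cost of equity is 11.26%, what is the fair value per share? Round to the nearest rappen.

Deferred-dividend DDM. At t=3 the remaining stream is a growing perpetuity with first payment D_4 = 6.60.
V_3 = D_4/(r−g) = 6.60/(0.1126−0.0496) = 104.7619
P₀ = V_3/(1+r)^3 = 104.7619/(1+0.1126)^3 = 76.0652

CHF 76.07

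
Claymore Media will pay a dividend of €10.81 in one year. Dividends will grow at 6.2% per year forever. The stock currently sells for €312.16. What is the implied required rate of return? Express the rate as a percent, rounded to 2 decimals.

Rearranging the constant-growth DDM: r = D₁/P₀ + g.
r = 10.8100 / 312.16 + 0.062 = 0.03463 + 0.062 = 0.09663

9.66%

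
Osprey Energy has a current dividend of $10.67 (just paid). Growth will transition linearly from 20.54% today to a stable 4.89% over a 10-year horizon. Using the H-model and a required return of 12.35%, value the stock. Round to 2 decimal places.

$261.94

H-model: P₀ = D₀[(1+g_L) + H(g_S−g_L)]/(r−g_L), with H = 10/2 = 5.
P₀ = 10.67 × [(1+0.0489) + 5×(0.2054−0.0489)] / (0.1235−0.0489)
   = 10.67 × 1.8314 / 0.0746 = 261.9442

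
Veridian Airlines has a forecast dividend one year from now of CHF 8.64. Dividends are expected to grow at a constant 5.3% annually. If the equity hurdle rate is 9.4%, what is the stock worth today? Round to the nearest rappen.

Gordon growth model: P₀ = D₁/(r − g), with D₁ = 8.64 given directly.
P₀ = 8.6400 / (0.094 − 0.053) = 8.6400 / 0.041 = 210.7317

CHF 210.73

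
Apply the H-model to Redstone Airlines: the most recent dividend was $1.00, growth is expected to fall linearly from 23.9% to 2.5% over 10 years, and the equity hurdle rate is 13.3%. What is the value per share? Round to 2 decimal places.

H-model: P₀ = D₀[(1+g_L) + H(g_S−g_L)]/(r−g_L), with H = 10/2 = 5.
P₀ = 1.00 × [(1+0.025) + 5×(0.239−0.025)] / (0.133−0.025)
   = 1.00 × 2.0950 / 0.108 = 19.3981

$19.40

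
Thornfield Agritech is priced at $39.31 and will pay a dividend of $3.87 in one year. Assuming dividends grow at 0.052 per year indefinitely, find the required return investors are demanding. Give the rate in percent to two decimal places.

Rearranging the constant-growth DDM: r = D₁/P₀ + g.
r = 3.8700 / 39.31 + 0.052 = 0.09845 + 0.052 = 0.15045

15.04%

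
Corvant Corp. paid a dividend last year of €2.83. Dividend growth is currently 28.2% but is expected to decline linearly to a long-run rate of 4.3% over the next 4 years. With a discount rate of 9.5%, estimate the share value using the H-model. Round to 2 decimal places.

H-model: P₀ = D₀[(1+g_L) + H(g_S−g_L)]/(r−g_L), with H = 4/2 = 2.
P₀ = 2.83 × [(1+0.043) + 2×(0.282−0.043)] / (0.095−0.043)
   = 2.83 × 1.5210 / 0.052 = 82.7775

€82.78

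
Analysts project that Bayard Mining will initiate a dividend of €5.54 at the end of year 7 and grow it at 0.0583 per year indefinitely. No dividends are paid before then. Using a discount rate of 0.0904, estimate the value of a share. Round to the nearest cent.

€102.68

Deferred-dividend DDM. At t=6 the remaining stream is a growing perpetuity with first payment D_7 = 5.54.
V_6 = D_7/(r−g) = 5.54/(0.0904−0.0583) = 172.5857
P₀ = V_6/(1+r)^6 = 172.5857/(1+0.0904)^6 = 102.6809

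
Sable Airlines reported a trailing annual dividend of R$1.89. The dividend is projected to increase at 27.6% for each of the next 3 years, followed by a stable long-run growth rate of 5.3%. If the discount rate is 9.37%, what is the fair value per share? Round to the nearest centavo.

Two-stage DDM. Project D₁…D_3 at 0.276, terminal growth 0.053, discount at r = 0.0937.
D_1 = 2.4116
D_2 = 3.0773
D_3 = 3.9266
Terminal value at t=3: TV = D_4/(r−g) = 4.1347/(0.0937−0.053) = 101.5893
P₀ = 2.4116/(1+0.0937)^1 + 3.0773/(1+0.0937)^2 + 3.9266/(1+0.0937)^3 + 101.5893/(1+0.0937)^3 = 85.4311

R$85.43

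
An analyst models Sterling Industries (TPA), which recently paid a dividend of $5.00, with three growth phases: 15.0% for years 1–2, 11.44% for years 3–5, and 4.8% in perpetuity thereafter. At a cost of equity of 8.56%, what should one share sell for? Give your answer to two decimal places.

Three-stage DDM. Project D₁…D_5; terminal Gordon value at t=5 with g = 0.048; discount at r = 0.0856.
D_1 = 5.7500
D_2 = 6.6125
D_3 = 7.3690
D_4 = 8.2120
D_5 = 9.1514
TV_5 = 9.5907/(0.0856−0.048) = 255.0718
P₀ = Σ Dₜ/(1+r)ᵗ + TV_5/(1+r)^5 = 197.8149

$197.81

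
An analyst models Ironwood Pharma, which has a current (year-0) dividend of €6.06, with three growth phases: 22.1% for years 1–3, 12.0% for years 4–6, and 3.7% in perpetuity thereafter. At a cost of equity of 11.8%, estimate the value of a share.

€147.11

Three-stage DDM. Project D₁…D_6; terminal Gordon value at t=6 with g = 0.037; discount at r = 0.118.
D_1 = 7.3993
D_2 = 9.0345
D_3 = 11.0311
D_4 = 12.3549
D_5 = 13.8374
D_6 = 15.4979
TV_6 = 16.0714/(0.118−0.037) = 198.4118
P₀ = Σ Dₜ/(1+r)ᵗ + TV_6/(1+r)^6 = 147.1123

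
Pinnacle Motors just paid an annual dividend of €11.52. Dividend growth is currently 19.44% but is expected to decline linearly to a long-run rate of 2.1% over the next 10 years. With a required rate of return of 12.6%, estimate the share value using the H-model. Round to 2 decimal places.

H-model: P₀ = D₀[(1+g_L) + H(g_S−g_L)]/(r−g_L), with H = 10/2 = 5.
P₀ = 11.52 × [(1+0.021) + 5×(0.1944−0.021)] / (0.126−0.021)
   = 11.52 × 1.8880 / 0.105 = 207.1406

€207.14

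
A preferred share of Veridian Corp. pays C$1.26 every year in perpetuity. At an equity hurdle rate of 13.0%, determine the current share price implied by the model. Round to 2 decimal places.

Zero-growth DDM (perpetuity): P₀ = D/r = 1.26 / 0.13 = 9.6923

C$9.69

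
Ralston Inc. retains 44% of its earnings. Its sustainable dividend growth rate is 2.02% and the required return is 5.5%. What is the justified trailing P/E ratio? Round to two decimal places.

Payout ratio b = 1 − 0.44 = 0.56.
Justified trailing P/E = b(1+g)/(r−g) = 0.56×(1+0.0202)/(0.055−0.0202) = 16.4170

16.42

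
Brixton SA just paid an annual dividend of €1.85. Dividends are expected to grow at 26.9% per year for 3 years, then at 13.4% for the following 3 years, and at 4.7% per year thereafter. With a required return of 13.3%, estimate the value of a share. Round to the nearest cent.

€46.53

Three-stage DDM. Project D₁…D_6; terminal Gordon value at t=6 with g = 0.047; discount at r = 0.133.
D_1 = 2.3476
D_2 = 2.9792
D_3 = 3.7806
D_4 = 4.2872
D_5 = 4.8616
D_6 = 5.5131
TV_6 = 5.7722/(0.133−0.047) = 67.1188
P₀ = Σ Dₜ/(1+r)ᵗ + TV_6/(1+r)^6 = 46.5337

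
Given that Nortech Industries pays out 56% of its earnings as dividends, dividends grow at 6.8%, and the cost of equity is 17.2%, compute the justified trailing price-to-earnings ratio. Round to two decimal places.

5.75

Justified trailing P/E = b(1+g)/(r−g) = 0.56×(1+0.068)/(0.172−0.068) = 5.7508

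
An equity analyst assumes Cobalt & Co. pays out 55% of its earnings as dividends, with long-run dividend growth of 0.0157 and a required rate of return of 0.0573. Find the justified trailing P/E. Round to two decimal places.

Justified trailing P/E = b(1+g)/(r−g) = 0.55×(1+0.0157)/(0.0573−0.0157) = 13.4287

13.43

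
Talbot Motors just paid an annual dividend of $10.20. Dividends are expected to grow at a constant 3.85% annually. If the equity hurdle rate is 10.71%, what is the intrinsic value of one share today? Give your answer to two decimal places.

Gordon growth model: P₀ = D₁/(r − g). D₁ = 10.20 × (1 + 0.0385) = 10.5927.
P₀ = 10.5927 / (0.1071 − 0.0385) = 10.5927 / 0.0686 = 154.4125

$154.41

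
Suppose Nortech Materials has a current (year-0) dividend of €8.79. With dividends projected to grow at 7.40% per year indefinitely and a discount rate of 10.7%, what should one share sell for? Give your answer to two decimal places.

Gordon growth model: P₀ = D₁/(r − g). D₁ = 8.79 × (1 + 0.074) = 9.4405.
P₀ = 9.4405 / (0.107 − 0.074) = 9.4405 / 0.033 = 286.0745

€286.07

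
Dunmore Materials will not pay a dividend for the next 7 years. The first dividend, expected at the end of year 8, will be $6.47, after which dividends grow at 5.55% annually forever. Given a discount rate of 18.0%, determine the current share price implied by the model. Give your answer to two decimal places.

Deferred-dividend DDM. At t=7 the remaining stream is a growing perpetuity with first payment D_8 = 6.47.
V_7 = D_8/(r−g) = 6.47/(0.18−0.0555) = 51.9679
P₀ = V_7/(1+r)^7 = 51.9679/(1+0.18)^7 = 16.3140

$16.31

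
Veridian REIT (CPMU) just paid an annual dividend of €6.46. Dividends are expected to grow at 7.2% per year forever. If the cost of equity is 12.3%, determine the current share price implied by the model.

€135.79

Gordon growth model: P₀ = D₁/(r − g). D₁ = 6.46 × (1 + 0.072) = 6.9251.
P₀ = 6.9251 / (0.123 − 0.072) = 6.9251 / 0.051 = 135.7867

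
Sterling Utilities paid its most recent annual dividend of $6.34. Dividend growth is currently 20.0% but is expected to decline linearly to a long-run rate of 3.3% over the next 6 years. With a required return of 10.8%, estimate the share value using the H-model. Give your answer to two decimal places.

H-model: P₀ = D₀[(1+g_L) + H(g_S−g_L)]/(r−g_L), with H = 6/2 = 3.
P₀ = 6.34 × [(1+0.033) + 3×(0.2−0.033)] / (0.108−0.033)
   = 6.34 × 1.5340 / 0.075 = 129.6741

$129.67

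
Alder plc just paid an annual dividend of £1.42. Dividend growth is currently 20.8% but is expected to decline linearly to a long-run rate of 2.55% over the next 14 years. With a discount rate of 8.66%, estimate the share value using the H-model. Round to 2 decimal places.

H-model: P₀ = D₀[(1+g_L) + H(g_S−g_L)]/(r−g_L), with H = 14/2 = 7.
P₀ = 1.42 × [(1+0.0255) + 7×(0.208−0.0255)] / (0.0866−0.0255)
   = 1.42 × 2.3030 / 0.0611 = 53.5231

£53.52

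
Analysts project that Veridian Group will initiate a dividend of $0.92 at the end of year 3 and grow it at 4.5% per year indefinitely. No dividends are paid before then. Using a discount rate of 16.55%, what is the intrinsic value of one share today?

Deferred-dividend DDM. At t=2 the remaining stream is a growing perpetuity with first payment D_3 = 0.92.
V_2 = D_3/(r−g) = 0.92/(0.1655−0.045) = 7.6349
P₀ = V_2/(1+r)^2 = 7.6349/(1+0.1655)^2 = 5.6205

$5.62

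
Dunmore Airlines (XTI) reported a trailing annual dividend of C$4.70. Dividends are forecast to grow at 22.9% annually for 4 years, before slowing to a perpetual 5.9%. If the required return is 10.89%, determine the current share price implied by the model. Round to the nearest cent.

C$174.97

Two-stage DDM. Project D₁…D_4 at 0.229, terminal growth 0.059, discount at r = 0.1089.
D_1 = 5.7763
D_2 = 7.0991
D_3 = 8.7248
D_4 = 10.7227
Terminal value at t=4: TV = D_5/(r−g) = 11.3554/(0.1089−0.059) = 227.5626
P₀ = 5.7763/(1+0.1089)^1 + 7.0991/(1+0.1089)^2 + 8.7248/(1+0.1089)^3 + 10.7227/(1+0.1089)^4 + 227.5626/(1+0.1089)^4 = 174.9704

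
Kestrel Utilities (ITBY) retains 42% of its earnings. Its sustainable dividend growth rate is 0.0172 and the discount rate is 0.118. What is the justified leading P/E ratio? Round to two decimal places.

5.75

Payout ratio b = 1 − 0.42 = 0.58.
Justified leading P/E = b/(r−g) = 0.58/(0.118−0.0172) = 5.7540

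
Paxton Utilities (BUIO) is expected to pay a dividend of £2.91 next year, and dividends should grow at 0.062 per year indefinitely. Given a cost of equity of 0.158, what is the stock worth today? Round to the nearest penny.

£30.31

Gordon growth model: P₀ = D₁/(r − g), with D₁ = 2.91 given directly.
P₀ = 2.9100 / (0.158 − 0.062) = 2.9100 / 0.096 = 30.3125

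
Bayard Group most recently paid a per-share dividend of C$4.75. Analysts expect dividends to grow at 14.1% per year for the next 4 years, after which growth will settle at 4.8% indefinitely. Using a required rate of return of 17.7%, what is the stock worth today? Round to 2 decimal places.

C$51.67

Two-stage DDM. Project D₁…D_4 at 0.141, terminal growth 0.048, discount at r = 0.177.
D_1 = 5.4198
D_2 = 6.1839
D_3 = 7.0559
D_4 = 8.0507
Terminal value at t=4: TV = D_5/(r−g) = 8.4372/(0.177−0.048) = 65.4045
P₀ = 5.4198/(1+0.177)^1 + 6.1839/(1+0.177)^2 + 7.0559/(1+0.177)^3 + 8.0507/(1+0.177)^4 + 65.4045/(1+0.177)^4 = 51.6711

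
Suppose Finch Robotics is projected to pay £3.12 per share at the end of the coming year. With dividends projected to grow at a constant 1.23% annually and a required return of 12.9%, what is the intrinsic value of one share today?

£26.74

Gordon growth model: P₀ = D₁/(r − g), with D₁ = 3.12 given directly.
P₀ = 3.1200 / (0.129 − 0.0123) = 3.1200 / 0.1167 = 26.7352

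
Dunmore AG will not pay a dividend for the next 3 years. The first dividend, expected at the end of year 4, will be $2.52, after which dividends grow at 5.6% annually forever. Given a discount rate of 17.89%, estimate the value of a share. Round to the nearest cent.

Deferred-dividend DDM. At t=3 the remaining stream is a growing perpetuity with first payment D_4 = 2.52.
V_3 = D_4/(r−g) = 2.52/(0.1789−0.056) = 20.5045
P₀ = V_3/(1+r)^3 = 20.5045/(1+0.1789)^3 = 12.5146

$12.51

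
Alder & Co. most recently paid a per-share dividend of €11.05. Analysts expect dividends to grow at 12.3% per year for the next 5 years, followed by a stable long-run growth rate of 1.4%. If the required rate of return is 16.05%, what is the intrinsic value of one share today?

€115.02

Two-stage DDM. Project D₁…D_5 at 0.123, terminal growth 0.014, discount at r = 0.1605.
D_1 = 12.4092
D_2 = 13.9355
D_3 = 15.6495
D_4 = 17.5744
D_5 = 19.7361
Terminal value at t=5: TV = D_6/(r−g) = 20.0124/(0.1605−0.014) = 136.6034
P₀ = 12.4092/(1+0.1605)^1 + 13.9355/(1+0.1605)^2 + 15.6495/(1+0.1605)^3 + 17.5744/(1+0.1605)^4 + 19.7361/(1+0.1605)^5 + 136.6034/(1+0.1605)^5 = 115.0179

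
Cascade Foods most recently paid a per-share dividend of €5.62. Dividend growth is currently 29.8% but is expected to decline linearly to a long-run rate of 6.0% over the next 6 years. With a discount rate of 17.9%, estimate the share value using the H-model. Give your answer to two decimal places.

€83.78

H-model: P₀ = D₀[(1+g_L) + H(g_S−g_L)]/(r−g_L), with H = 6/2 = 3.
P₀ = 5.62 × [(1+0.06) + 3×(0.298−0.06)] / (0.179−0.06)
   = 5.62 × 1.7740 / 0.119 = 83.7805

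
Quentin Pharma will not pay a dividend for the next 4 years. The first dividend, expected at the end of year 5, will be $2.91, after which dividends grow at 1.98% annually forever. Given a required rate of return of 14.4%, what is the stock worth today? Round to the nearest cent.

$13.68

Deferred-dividend DDM. At t=4 the remaining stream is a growing perpetuity with first payment D_5 = 2.91.
V_4 = D_5/(r−g) = 2.91/(0.144−0.0198) = 23.4300
P₀ = V_4/(1+r)^4 = 23.4300/(1+0.144)^4 = 13.6794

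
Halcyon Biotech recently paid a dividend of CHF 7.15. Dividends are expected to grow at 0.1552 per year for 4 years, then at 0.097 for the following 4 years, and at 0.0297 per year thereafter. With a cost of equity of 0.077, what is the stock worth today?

Three-stage DDM. Project D₁…D_8; terminal Gordon value at t=8 with g = 0.0297; discount at r = 0.077.
D_1 = 8.2597
D_2 = 9.5416
D_3 = 11.0224
D_4 = 12.7331
D_5 = 13.9682
D_6 = 15.3231
D_7 = 16.8095
D_8 = 18.4400
TV_8 = 18.9877/(0.077−0.0297) = 401.4309
P₀ = Σ Dₜ/(1+r)ᵗ + TV_8/(1+r)^8 = 295.5896

CHF 295.59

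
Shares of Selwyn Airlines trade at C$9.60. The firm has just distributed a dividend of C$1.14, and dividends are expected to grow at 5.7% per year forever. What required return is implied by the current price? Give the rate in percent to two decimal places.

18.25%

Rearranging the constant-growth DDM: r = D₁/P₀ + g.
D₁ = 1.14 × (1 + 0.057) = 1.2050.
r = 1.2050 / 9.60 + 0.057 = 0.12552 + 0.057 = 0.18252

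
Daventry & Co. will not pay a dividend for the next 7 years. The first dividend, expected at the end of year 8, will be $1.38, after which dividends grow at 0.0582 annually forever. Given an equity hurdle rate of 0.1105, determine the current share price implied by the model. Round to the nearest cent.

$12.67

Deferred-dividend DDM. At t=7 the remaining stream is a growing perpetuity with first payment D_8 = 1.38.
V_7 = D_8/(r−g) = 1.38/(0.1105−0.0582) = 26.3862
P₀ = V_7/(1+r)^7 = 26.3862/(1+0.1105)^7 = 12.6691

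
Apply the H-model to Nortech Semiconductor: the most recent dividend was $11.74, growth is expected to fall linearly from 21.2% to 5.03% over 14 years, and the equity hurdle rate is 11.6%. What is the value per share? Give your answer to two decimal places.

$389.94

H-model: P₀ = D₀[(1+g_L) + H(g_S−g_L)]/(r−g_L), with H = 14/2 = 7.
P₀ = 11.74 × [(1+0.0503) + 7×(0.212−0.0503)] / (0.116−0.0503)
   = 11.74 × 2.1822 / 0.0657 = 389.9395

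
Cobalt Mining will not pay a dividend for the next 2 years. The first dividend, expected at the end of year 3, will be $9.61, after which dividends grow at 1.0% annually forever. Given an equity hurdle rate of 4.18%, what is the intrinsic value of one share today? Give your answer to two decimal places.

$278.44

Deferred-dividend DDM. At t=2 the remaining stream is a growing perpetuity with first payment D_3 = 9.61.
V_2 = D_3/(r−g) = 9.61/(0.0418−0.01) = 302.2013
P₀ = V_2/(1+r)^2 = 302.2013/(1+0.0418)^2 = 278.4374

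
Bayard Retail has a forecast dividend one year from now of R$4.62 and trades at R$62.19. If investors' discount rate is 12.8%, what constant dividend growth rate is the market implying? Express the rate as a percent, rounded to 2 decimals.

From P₀ = D₁/(r − g), the implied growth is g = r − D₁/P₀.
g = 0.128 − 4.62/62.19 = 0.128 − 0.07429 = 0.05371

5.37%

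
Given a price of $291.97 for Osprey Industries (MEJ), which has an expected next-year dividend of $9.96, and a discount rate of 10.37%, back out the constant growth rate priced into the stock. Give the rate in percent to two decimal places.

From P₀ = D₁/(r − g), the implied growth is g = r − D₁/P₀.
g = 0.1037 − 9.96/291.97 = 0.1037 − 0.03411 = 0.06959

6.96%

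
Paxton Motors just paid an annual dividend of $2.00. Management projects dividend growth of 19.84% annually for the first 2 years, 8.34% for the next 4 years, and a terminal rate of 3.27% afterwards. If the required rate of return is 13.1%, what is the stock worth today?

$32.30

Three-stage DDM. Project D₁…D_6; terminal Gordon value at t=6 with g = 0.0327; discount at r = 0.131.
D_1 = 2.3968
D_2 = 2.8723
D_3 = 3.1119
D_4 = 3.3714
D_5 = 3.6526
D_6 = 3.9572
TV_6 = 4.0866/(0.131−0.0327) = 41.5728
P₀ = Σ Dₜ/(1+r)ᵗ + TV_6/(1+r)^6 = 32.3030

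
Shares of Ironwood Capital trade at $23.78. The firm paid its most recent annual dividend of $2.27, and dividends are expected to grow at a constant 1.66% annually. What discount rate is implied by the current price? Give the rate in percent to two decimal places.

Rearranging the constant-growth DDM: r = D₁/P₀ + g.
D₁ = 2.27 × (1 + 0.0166) = 2.3077.
r = 2.3077 / 23.78 + 0.0166 = 0.09704 + 0.0166 = 0.11364

11.36%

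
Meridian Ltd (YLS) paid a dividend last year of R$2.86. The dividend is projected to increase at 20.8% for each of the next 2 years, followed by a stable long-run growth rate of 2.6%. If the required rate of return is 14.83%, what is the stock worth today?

Two-stage DDM. Project D₁…D_2 at 0.208, terminal growth 0.026, discount at r = 0.1483.
D_1 = 3.4549
D_2 = 4.1735
Terminal value at t=2: TV = D_3/(r−g) = 4.2820/(0.1483−0.026) = 35.0123
P₀ = 3.4549/(1+0.1483)^1 + 4.1735/(1+0.1483)^2 + 35.0123/(1+0.1483)^2 = 32.7266

R$32.73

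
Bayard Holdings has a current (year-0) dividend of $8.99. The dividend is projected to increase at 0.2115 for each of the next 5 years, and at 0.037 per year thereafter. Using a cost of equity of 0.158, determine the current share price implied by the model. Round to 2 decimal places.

Two-stage DDM. Project D₁…D_5 at 0.2115, terminal growth 0.037, discount at r = 0.158.
D_1 = 10.8914
D_2 = 13.1949
D_3 = 15.9856
D_4 = 19.3666
D_5 = 23.4626
Terminal value at t=5: TV = D_6/(r−g) = 24.3308/(0.158−0.037) = 201.0806
P₀ = 10.8914/(1+0.158)^1 + 13.1949/(1+0.158)^2 + 15.9856/(1+0.158)^3 + 19.3666/(1+0.158)^4 + 23.4626/(1+0.158)^5 + 201.0806/(1+0.158)^5 = 148.1441

$148.14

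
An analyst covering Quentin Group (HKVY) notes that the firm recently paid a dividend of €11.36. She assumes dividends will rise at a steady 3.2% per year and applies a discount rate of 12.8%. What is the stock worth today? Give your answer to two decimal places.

€122.12

Gordon growth model: P₀ = D₁/(r − g). D₁ = 11.36 × (1 + 0.032) = 11.7235.
P₀ = 11.7235 / (0.128 − 0.032) = 11.7235 / 0.096 = 122.1200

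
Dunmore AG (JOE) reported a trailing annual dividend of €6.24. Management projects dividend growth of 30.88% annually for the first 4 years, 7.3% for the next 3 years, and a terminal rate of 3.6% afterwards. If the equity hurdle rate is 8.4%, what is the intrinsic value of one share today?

€357.44

Three-stage DDM. Project D₁…D_7; terminal Gordon value at t=7 with g = 0.036; discount at r = 0.084.
D_1 = 8.1669
D_2 = 10.6889
D_3 = 13.9896
D_4 = 18.3096
D_5 = 19.6462
D_6 = 21.0803
D_7 = 22.6192
TV_7 = 23.4335/(0.084−0.036) = 488.1974
P₀ = Σ Dₜ/(1+r)ᵗ + TV_7/(1+r)^7 = 357.4350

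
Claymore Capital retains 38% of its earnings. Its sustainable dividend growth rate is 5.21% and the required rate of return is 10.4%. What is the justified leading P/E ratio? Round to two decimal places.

11.95

Payout ratio b = 1 − 0.38 = 0.62.
Justified leading P/E = b/(r−g) = 0.62/(0.104−0.0521) = 11.9461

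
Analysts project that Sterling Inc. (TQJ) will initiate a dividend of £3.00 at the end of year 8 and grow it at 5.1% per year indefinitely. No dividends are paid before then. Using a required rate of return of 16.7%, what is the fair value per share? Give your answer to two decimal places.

Deferred-dividend DDM. At t=7 the remaining stream is a growing perpetuity with first payment D_8 = 3.00.
V_7 = D_8/(r−g) = 3.00/(0.167−0.051) = 25.8621
P₀ = V_7/(1+r)^7 = 25.8621/(1+0.167)^7 = 8.7734

£8.77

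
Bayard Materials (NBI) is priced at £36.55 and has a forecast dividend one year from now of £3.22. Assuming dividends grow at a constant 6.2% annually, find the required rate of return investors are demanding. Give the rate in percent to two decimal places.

Rearranging the constant-growth DDM: r = D₁/P₀ + g.
r = 3.2200 / 36.55 + 0.062 = 0.08810 + 0.062 = 0.15010

15.01%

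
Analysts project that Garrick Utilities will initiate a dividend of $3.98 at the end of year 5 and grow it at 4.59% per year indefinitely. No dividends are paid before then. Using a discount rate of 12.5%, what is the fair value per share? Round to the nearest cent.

Deferred-dividend DDM. At t=4 the remaining stream is a growing perpetuity with first payment D_5 = 3.98.
V_4 = D_5/(r−g) = 3.98/(0.125−0.0459) = 50.3161
P₀ = V_4/(1+r)^4 = 50.3161/(1+0.125)^4 = 31.4121

$31.41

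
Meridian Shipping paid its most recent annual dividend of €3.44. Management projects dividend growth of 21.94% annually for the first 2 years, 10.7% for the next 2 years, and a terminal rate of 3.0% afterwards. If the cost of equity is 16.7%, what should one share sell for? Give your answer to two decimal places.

Three-stage DDM. Project D₁…D_4; terminal Gordon value at t=4 with g = 0.03; discount at r = 0.167.
D_1 = 4.1947
D_2 = 5.1151
D_3 = 5.6624
D_4 = 6.2682
TV_4 = 6.4563/(0.167−0.03) = 47.1262
P₀ = Σ Dₜ/(1+r)ᵗ + TV_4/(1+r)^4 = 39.7012

€39.70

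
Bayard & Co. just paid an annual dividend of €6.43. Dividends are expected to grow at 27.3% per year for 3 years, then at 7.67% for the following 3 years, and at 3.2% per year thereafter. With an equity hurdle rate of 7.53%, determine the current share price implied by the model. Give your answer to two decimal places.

Three-stage DDM. Project D₁…D_6; terminal Gordon value at t=6 with g = 0.032; discount at r = 0.0753.
D_1 = 8.1854
D_2 = 10.4200
D_3 = 13.2647
D_4 = 14.2821
D_5 = 15.3775
D_6 = 16.5569
TV_6 = 17.0868/(0.0753−0.032) = 394.6137
P₀ = Σ Dₜ/(1+r)ᵗ + TV_6/(1+r)^6 = 314.6485

€314.65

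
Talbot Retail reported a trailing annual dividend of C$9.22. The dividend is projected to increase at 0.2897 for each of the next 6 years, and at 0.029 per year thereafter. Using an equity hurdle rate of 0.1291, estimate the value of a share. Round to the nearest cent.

Two-stage DDM. Project D₁…D_6 at 0.2897, terminal growth 0.029, discount at r = 0.1291.
D_1 = 11.8910
D_2 = 15.3359
D_3 = 19.7787
D_4 = 25.5085
D_5 = 32.8984
D_6 = 42.4290
Terminal value at t=6: TV = D_7/(r−g) = 43.6595/(0.1291−0.029) = 436.1586
P₀ = 11.8910/(1+0.1291)^1 + 15.3359/(1+0.1291)^2 + 19.7787/(1+0.1291)^3 + 25.5085/(1+0.1291)^4 + 32.8984/(1+0.1291)^5 + 42.4290/(1+0.1291)^6 + 436.1586/(1+0.1291)^6 = 300.8993

C$300.90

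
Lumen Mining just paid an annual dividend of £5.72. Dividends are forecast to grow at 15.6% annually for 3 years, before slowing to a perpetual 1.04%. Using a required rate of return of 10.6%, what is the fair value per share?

£87.79

Two-stage DDM. Project D₁…D_3 at 0.156, terminal growth 0.0104, discount at r = 0.106.
D_1 = 6.6123
D_2 = 7.6438
D_3 = 8.8363
Terminal value at t=3: TV = D_4/(r−g) = 8.9282/(0.106−0.0104) = 93.3910
P₀ = 6.6123/(1+0.106)^1 + 7.6438/(1+0.106)^2 + 8.8363/(1+0.106)^3 + 93.3910/(1+0.106)^3 = 87.7891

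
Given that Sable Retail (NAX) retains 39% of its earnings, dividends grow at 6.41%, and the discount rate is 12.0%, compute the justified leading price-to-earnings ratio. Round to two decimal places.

10.91

Payout ratio b = 1 − 0.39 = 0.61.
Justified leading P/E = b/(r−g) = 0.61/(0.12−0.0641) = 10.9123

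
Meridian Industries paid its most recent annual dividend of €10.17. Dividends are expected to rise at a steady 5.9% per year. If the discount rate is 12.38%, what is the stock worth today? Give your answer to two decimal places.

€166.20

Gordon growth model: P₀ = D₁/(r − g). D₁ = 10.17 × (1 + 0.059) = 10.7700.
P₀ = 10.7700 / (0.1238 − 0.059) = 10.7700 / 0.0648 = 166.2042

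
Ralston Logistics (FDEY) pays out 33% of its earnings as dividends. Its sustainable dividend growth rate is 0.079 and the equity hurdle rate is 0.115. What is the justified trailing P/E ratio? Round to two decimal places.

Justified trailing P/E = b(1+g)/(r−g) = 0.33×(1+0.079)/(0.115−0.079) = 9.8908

9.89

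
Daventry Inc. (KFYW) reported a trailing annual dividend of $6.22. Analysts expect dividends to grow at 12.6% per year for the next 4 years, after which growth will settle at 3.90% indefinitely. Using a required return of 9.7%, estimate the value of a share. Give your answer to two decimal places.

$150.25

Two-stage DDM. Project D₁…D_4 at 0.126, terminal growth 0.039, discount at r = 0.097.
D_1 = 7.0037
D_2 = 7.8862
D_3 = 8.8798
D_4 = 9.9987
Terminal value at t=4: TV = D_5/(r−g) = 10.3887/(0.097−0.039) = 179.1148
P₀ = 7.0037/(1+0.097)^1 + 7.8862/(1+0.097)^2 + 8.8798/(1+0.097)^3 + 9.9987/(1+0.097)^4 + 179.1148/(1+0.097)^4 = 150.2499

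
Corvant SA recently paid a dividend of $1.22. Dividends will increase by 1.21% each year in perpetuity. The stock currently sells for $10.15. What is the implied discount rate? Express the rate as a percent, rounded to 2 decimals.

Rearranging the constant-growth DDM: r = D₁/P₀ + g.
D₁ = 1.22 × (1 + 0.0121) = 1.2348.
r = 1.2348 / 10.15 + 0.0121 = 0.12165 + 0.0121 = 0.13375

13.38%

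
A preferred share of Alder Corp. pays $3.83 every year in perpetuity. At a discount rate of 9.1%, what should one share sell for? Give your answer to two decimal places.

Zero-growth DDM (perpetuity): P₀ = D/r = 3.83 / 0.091 = 42.0879

$42.09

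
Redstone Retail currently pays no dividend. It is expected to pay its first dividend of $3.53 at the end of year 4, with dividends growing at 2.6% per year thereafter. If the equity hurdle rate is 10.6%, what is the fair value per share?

$32.62

Deferred-dividend DDM. At t=3 the remaining stream is a growing perpetuity with first payment D_4 = 3.53.
V_3 = D_4/(r−g) = 3.53/(0.106−0.026) = 44.1250
P₀ = V_3/(1+r)^3 = 44.1250/(1+0.106)^3 = 32.6151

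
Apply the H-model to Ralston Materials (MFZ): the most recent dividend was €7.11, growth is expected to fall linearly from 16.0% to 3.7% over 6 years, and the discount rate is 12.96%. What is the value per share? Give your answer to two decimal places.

€107.96

H-model: P₀ = D₀[(1+g_L) + H(g_S−g_L)]/(r−g_L), with H = 6/2 = 3.
P₀ = 7.11 × [(1+0.037) + 3×(0.16−0.037)] / (0.1296−0.037)
   = 7.11 × 1.4060 / 0.0926 = 107.9553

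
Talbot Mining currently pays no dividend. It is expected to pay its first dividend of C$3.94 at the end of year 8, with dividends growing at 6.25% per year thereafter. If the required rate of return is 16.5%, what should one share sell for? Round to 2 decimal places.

Deferred-dividend DDM. At t=7 the remaining stream is a growing perpetuity with first payment D_8 = 3.94.
V_7 = D_8/(r−g) = 3.94/(0.165−0.0625) = 38.4390
P₀ = V_7/(1+r)^7 = 38.4390/(1+0.165)^7 = 13.1975

C$13.20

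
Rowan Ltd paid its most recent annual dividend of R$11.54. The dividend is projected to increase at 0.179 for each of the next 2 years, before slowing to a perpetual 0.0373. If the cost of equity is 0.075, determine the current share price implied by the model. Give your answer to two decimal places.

Two-stage DDM. Project D₁…D_2 at 0.179, terminal growth 0.0373, discount at r = 0.075.
D_1 = 13.6057
D_2 = 16.0411
Terminal value at t=2: TV = D_3/(r−g) = 16.6394/(0.075−0.0373) = 441.3635
P₀ = 13.6057/(1+0.075)^1 + 16.0411/(1+0.075)^2 + 441.3635/(1+0.075)^2 = 408.4635

R$408.46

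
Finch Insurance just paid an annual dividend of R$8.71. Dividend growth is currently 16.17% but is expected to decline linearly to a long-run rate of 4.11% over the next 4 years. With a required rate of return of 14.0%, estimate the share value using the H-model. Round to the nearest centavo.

H-model: P₀ = D₀[(1+g_L) + H(g_S−g_L)]/(r−g_L), with H = 4/2 = 2.
P₀ = 8.71 × [(1+0.0411) + 2×(0.1617−0.0411)] / (0.14−0.0411)
   = 8.71 × 1.2823 / 0.0989 = 112.9306

R$112.93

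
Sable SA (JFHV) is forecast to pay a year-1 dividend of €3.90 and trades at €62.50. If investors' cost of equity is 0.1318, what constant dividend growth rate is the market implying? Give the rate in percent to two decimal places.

From P₀ = D₁/(r − g), the implied growth is g = r − D₁/P₀.
g = 0.1318 − 3.90/62.50 = 0.1318 − 0.06240 = 0.06940

6.94%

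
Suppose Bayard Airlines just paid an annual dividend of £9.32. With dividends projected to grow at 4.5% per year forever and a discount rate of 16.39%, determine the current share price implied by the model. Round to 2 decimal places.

Gordon growth model: P₀ = D₁/(r − g). D₁ = 9.32 × (1 + 0.045) = 9.7394.
P₀ = 9.7394 / (0.1639 − 0.045) = 9.7394 / 0.1189 = 81.9125

£81.91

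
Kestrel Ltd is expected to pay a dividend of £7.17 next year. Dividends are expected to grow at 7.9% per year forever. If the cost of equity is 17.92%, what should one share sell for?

£71.56

Gordon growth model: P₀ = D₁/(r − g), with D₁ = 7.17 given directly.
P₀ = 7.1700 / (0.1792 − 0.079) = 7.1700 / 0.1002 = 71.5569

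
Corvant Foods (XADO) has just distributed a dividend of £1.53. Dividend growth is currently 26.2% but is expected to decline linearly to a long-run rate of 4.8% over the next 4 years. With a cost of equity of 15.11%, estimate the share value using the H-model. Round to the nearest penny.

H-model: P₀ = D₀[(1+g_L) + H(g_S−g_L)]/(r−g_L), with H = 4/2 = 2.
P₀ = 1.53 × [(1+0.048) + 2×(0.262−0.048)] / (0.1511−0.048)
   = 1.53 × 1.4760 / 0.1031 = 21.9038

£21.90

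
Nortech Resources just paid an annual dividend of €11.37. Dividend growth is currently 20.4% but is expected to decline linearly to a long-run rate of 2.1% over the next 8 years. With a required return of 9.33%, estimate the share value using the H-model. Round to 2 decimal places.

H-model: P₀ = D₀[(1+g_L) + H(g_S−g_L)]/(r−g_L), with H = 8/2 = 4.
P₀ = 11.37 × [(1+0.021) + 4×(0.204−0.021)] / (0.0933−0.021)
   = 11.37 × 1.7530 / 0.0723 = 275.6793

€275.68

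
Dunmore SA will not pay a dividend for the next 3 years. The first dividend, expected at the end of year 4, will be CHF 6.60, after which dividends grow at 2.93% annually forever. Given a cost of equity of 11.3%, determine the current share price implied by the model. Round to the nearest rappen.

Deferred-dividend DDM. At t=3 the remaining stream is a growing perpetuity with first payment D_4 = 6.60.
V_3 = D_4/(r−g) = 6.60/(0.113−0.0293) = 78.8530
P₀ = V_3/(1+r)^3 = 78.8530/(1+0.113)^3 = 57.1917

CHF 57.19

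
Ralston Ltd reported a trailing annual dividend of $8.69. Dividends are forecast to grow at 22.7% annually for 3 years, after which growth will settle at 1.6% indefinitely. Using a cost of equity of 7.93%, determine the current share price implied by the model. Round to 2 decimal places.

Two-stage DDM. Project D₁…D_3 at 0.227, terminal growth 0.016, discount at r = 0.0793.
D_1 = 10.6626
D_2 = 13.0830
D_3 = 16.0529
Terminal value at t=3: TV = D_4/(r−g) = 16.3097/(0.0793−0.016) = 257.6579
P₀ = 10.6626/(1+0.0793)^1 + 13.0830/(1+0.0793)^2 + 16.0529/(1+0.0793)^3 + 257.6579/(1+0.0793)^3 = 238.8139

$238.81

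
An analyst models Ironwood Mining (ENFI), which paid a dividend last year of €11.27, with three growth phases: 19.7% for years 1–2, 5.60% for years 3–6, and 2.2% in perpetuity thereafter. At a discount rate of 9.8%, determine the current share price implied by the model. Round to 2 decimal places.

Three-stage DDM. Project D₁…D_6; terminal Gordon value at t=6 with g = 0.022; discount at r = 0.098.
D_1 = 13.4902
D_2 = 16.1478
D_3 = 17.0520
D_4 = 18.0069
D_5 = 19.0153
D_6 = 20.0802
TV_6 = 20.5220/(0.098−0.022) = 270.0258
P₀ = Σ Dₜ/(1+r)ᵗ + TV_6/(1+r)^6 = 228.4205

€228.42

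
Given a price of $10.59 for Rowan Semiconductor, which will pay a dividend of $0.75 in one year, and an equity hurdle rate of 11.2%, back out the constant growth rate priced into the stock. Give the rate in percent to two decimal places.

4.12%

From P₀ = D₁/(r − g), the implied growth is g = r − D₁/P₀.
g = 0.112 − 0.75/10.59 = 0.112 − 0.07082 = 0.04118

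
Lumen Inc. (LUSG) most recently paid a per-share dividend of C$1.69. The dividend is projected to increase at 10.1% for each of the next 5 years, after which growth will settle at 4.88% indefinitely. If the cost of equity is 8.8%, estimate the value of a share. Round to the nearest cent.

C$56.74

Two-stage DDM. Project D₁…D_5 at 0.101, terminal growth 0.0488, discount at r = 0.088.
D_1 = 1.8607
D_2 = 2.0486
D_3 = 2.2555
D_4 = 2.4833
D_5 = 2.7342
Terminal value at t=5: TV = D_6/(r−g) = 2.8676/(0.088−0.0488) = 73.1526
P₀ = 1.8607/(1+0.088)^1 + 2.0486/(1+0.088)^2 + 2.2555/(1+0.088)^3 + 2.4833/(1+0.088)^4 + 2.7342/(1+0.088)^5 + 73.1526/(1+0.088)^5 = 56.7405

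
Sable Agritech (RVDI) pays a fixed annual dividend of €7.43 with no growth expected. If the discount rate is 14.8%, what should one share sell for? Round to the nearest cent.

Zero-growth DDM (perpetuity): P₀ = D/r = 7.43 / 0.148 = 50.2027

€50.20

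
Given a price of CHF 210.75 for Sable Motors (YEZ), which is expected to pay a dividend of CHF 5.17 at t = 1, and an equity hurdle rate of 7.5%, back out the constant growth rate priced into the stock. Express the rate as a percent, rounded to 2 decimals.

From P₀ = D₁/(r − g), the implied growth is g = r − D₁/P₀.
g = 0.075 − 5.17/210.75 = 0.075 − 0.02453 = 0.05047

5.05%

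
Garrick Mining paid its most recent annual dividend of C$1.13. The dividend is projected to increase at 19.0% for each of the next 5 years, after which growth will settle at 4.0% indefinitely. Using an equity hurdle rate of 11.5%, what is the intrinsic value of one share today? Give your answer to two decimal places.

Two-stage DDM. Project D₁…D_5 at 0.19, terminal growth 0.04, discount at r = 0.115.
D_1 = 1.3447
D_2 = 1.6002
D_3 = 1.9042
D_4 = 2.2660
D_5 = 2.6966
Terminal value at t=5: TV = D_6/(r−g) = 2.8044/(0.115−0.04) = 37.3926
P₀ = 1.3447/(1+0.115)^1 + 1.6002/(1+0.115)^2 + 1.9042/(1+0.115)^3 + 2.2660/(1+0.115)^4 + 2.6966/(1+0.115)^5 + 37.3926/(1+0.115)^5 = 28.5953

C$28.60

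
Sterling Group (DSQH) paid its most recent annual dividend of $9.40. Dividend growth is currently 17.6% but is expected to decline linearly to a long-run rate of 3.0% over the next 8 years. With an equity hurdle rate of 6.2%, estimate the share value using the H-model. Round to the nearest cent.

$474.11

H-model: P₀ = D₀[(1+g_L) + H(g_S−g_L)]/(r−g_L), with H = 8/2 = 4.
P₀ = 9.40 × [(1+0.03) + 4×(0.176−0.03)] / (0.062−0.03)
   = 9.40 × 1.6140 / 0.032 = 474.1125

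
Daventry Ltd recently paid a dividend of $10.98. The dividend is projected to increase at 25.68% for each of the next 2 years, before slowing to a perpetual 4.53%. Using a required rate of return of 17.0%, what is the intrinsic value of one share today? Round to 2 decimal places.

Two-stage DDM. Project D₁…D_2 at 0.2568, terminal growth 0.0453, discount at r = 0.17.
D_1 = 13.7997
D_2 = 17.3434
Terminal value at t=2: TV = D_3/(r−g) = 18.1291/(0.17−0.0453) = 145.3815
P₀ = 13.7997/(1+0.17)^1 + 17.3434/(1+0.17)^2 + 145.3815/(1+0.17)^2 = 130.6674

$130.67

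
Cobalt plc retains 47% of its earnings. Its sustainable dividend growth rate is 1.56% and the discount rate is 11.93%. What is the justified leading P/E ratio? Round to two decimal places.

5.11

Payout ratio b = 1 − 0.47 = 0.53.
Justified leading P/E = b/(r−g) = 0.53/(0.1193−0.0156) = 5.1109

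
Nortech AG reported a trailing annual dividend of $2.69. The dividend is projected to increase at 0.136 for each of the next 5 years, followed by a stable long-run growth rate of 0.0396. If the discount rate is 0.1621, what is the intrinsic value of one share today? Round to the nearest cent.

$32.95

Two-stage DDM. Project D₁…D_5 at 0.136, terminal growth 0.0396, discount at r = 0.1621.
D_1 = 3.0558
D_2 = 3.4714
D_3 = 3.9435
D_4 = 4.4799
D_5 = 5.0891
Terminal value at t=5: TV = D_6/(r−g) = 5.2907/(0.1621−0.0396) = 43.1891
P₀ = 3.0558/(1+0.1621)^1 + 3.4714/(1+0.1621)^2 + 3.9435/(1+0.1621)^3 + 4.4799/(1+0.1621)^4 + 5.0891/(1+0.1621)^5 + 43.1891/(1+0.1621)^5 = 32.9482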